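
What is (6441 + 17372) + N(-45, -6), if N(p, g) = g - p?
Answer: 23852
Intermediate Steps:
(6441 + 17372) + N(-45, -6) = (6441 + 17372) + (-6 - 1*(-45)) = 23813 + (-6 + 45) = 23813 + 39 = 23852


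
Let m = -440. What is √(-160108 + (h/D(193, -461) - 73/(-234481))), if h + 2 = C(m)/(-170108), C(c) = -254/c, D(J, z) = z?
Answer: I*√88566224343928032987392755950445/23519471326780 ≈ 400.13*I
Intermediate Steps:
h = -74847647/37423760 (h = -2 - 254/(-440)/(-170108) = -2 - 254*(-1/440)*(-1/170108) = -2 + (127/220)*(-1/170108) = -2 - 127/37423760 = -74847647/37423760 ≈ -2.0000)
√(-160108 + (h/D(193, -461) - 73/(-234481))) = √(-160108 + (-74847647/37423760/(-461) - 73/(-234481))) = √(-160108 + (-74847647/37423760*(-1/461) - 73*(-1/234481))) = √(-160108 + (74847647/17252353360 + 73/234481)) = √(-160108 + 18809772911487/4045349068206160) = √(-647692729802578953793/4045349068206160) = I*√88566224343928032987392755950445/23519471326780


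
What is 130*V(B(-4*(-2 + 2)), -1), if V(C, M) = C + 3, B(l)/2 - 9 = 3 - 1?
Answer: 3250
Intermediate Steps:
B(l) = 22 (B(l) = 18 + 2*(3 - 1) = 18 + 2*2 = 18 + 4 = 22)
V(C, M) = 3 + C
130*V(B(-4*(-2 + 2)), -1) = 130*(3 + 22) = 130*25 = 3250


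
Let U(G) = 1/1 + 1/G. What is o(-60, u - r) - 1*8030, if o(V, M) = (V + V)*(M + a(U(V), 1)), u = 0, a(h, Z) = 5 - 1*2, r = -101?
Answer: -20510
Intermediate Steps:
U(G) = 1 + 1/G (U(G) = 1*1 + 1/G = 1 + 1/G)
a(h, Z) = 3 (a(h, Z) = 5 - 2 = 3)
o(V, M) = 2*V*(3 + M) (o(V, M) = (V + V)*(M + 3) = (2*V)*(3 + M) = 2*V*(3 + M))
o(-60, u - r) - 1*8030 = 2*(-60)*(3 + (0 - 1*(-101))) - 1*8030 = 2*(-60)*(3 + (0 + 101)) - 8030 = 2*(-60)*(3 + 101) - 8030 = 2*(-60)*104 - 8030 = -12480 - 8030 = -20510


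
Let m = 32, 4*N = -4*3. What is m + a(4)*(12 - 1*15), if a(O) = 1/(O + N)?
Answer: 29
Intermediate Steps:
N = -3 (N = (-4*3)/4 = (¼)*(-12) = -3)
a(O) = 1/(-3 + O) (a(O) = 1/(O - 3) = 1/(-3 + O))
m + a(4)*(12 - 1*15) = 32 + (12 - 1*15)/(-3 + 4) = 32 + (12 - 15)/1 = 32 + 1*(-3) = 32 - 3 = 29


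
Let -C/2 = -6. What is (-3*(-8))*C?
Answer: 288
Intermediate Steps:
C = 12 (C = -2*(-6) = 12)
(-3*(-8))*C = -3*(-8)*12 = 24*12 = 288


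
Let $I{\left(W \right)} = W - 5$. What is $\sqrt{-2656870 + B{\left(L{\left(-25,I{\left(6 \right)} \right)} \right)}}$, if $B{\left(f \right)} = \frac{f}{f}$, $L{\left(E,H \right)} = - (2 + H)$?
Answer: $i \sqrt{2656869} \approx 1630.0 i$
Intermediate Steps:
$I{\left(W \right)} = -5 + W$
$L{\left(E,H \right)} = -2 - H$
$B{\left(f \right)} = 1$
$\sqrt{-2656870 + B{\left(L{\left(-25,I{\left(6 \right)} \right)} \right)}} = \sqrt{-2656870 + 1} = \sqrt{-2656869} = i \sqrt{2656869}$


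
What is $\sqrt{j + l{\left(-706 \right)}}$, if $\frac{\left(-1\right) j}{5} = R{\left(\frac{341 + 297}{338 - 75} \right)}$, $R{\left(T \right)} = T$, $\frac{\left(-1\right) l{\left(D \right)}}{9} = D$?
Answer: $\frac{2 \sqrt{109665214}}{263} \approx 79.636$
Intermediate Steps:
$l{\left(D \right)} = - 9 D$
$j = - \frac{3190}{263}$ ($j = - 5 \frac{341 + 297}{338 - 75} = - 5 \cdot \frac{638}{263} = - 5 \cdot 638 \cdot \frac{1}{263} = \left(-5\right) \frac{638}{263} = - \frac{3190}{263} \approx -12.129$)
$\sqrt{j + l{\left(-706 \right)}} = \sqrt{- \frac{3190}{263} - -6354} = \sqrt{- \frac{3190}{263} + 6354} = \sqrt{\frac{1667912}{263}} = \frac{2 \sqrt{109665214}}{263}$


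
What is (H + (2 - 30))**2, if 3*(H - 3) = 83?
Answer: 64/9 ≈ 7.1111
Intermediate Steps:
H = 92/3 (H = 3 + (1/3)*83 = 3 + 83/3 = 92/3 ≈ 30.667)
(H + (2 - 30))**2 = (92/3 + (2 - 30))**2 = (92/3 - 28)**2 = (8/3)**2 = 64/9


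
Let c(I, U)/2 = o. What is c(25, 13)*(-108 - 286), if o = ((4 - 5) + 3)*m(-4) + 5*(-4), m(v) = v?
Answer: 22064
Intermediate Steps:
o = -28 (o = ((4 - 5) + 3)*(-4) + 5*(-4) = (-1 + 3)*(-4) - 20 = 2*(-4) - 20 = -8 - 20 = -28)
c(I, U) = -56 (c(I, U) = 2*(-28) = -56)
c(25, 13)*(-108 - 286) = -56*(-108 - 286) = -56*(-394) = 22064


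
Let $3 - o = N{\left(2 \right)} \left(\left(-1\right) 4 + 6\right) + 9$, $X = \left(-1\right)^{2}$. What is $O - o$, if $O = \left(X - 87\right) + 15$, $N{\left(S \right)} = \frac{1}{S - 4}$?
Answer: $-66$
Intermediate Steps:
$X = 1$
$N{\left(S \right)} = \frac{1}{-4 + S}$
$o = -5$ ($o = 3 - \left(\frac{\left(-1\right) 4 + 6}{-4 + 2} + 9\right) = 3 - \left(\frac{-4 + 6}{-2} + 9\right) = 3 - \left(\left(- \frac{1}{2}\right) 2 + 9\right) = 3 - \left(-1 + 9\right) = 3 - 8 = -5$)
$O = -71$ ($O = \left(1 - 87\right) + 15 = -86 + 15 = -71$)
$O - o = -71 - -5 = -71 + 5 = -66$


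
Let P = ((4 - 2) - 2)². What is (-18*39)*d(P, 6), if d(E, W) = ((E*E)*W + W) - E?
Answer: -4212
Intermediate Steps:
P = 0 (P = (2 - 2)² = 0² = 0)
d(E, W) = W - E + W*E² (d(E, W) = (E²*W + W) - E = (W*E² + W) - E = (W + W*E²) - E = W - E + W*E²)
(-18*39)*d(P, 6) = (-18*39)*(6 - 1*0 + 6*0²) = -702*(6 + 0 + 6*0) = -702*(6 + 0 + 0) = -702*6 = -4212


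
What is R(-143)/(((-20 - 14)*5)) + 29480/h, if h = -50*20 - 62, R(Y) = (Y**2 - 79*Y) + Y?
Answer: -1134529/5310 ≈ -213.66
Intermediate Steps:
R(Y) = Y**2 - 78*Y
h = -1062 (h = -1000 - 62 = -1062)
R(-143)/(((-20 - 14)*5)) + 29480/h = (-143*(-78 - 143))/(((-20 - 14)*5)) + 29480/(-1062) = (-143*(-221))/((-34*5)) + 29480*(-1/1062) = 31603/(-170) - 14740/531 = 31603*(-1/170) - 14740/531 = -1859/10 - 14740/531 = -1134529/5310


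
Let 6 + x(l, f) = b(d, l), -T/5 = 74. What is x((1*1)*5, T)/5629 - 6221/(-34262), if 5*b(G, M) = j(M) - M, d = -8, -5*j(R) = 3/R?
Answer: 4347169089/24107599750 ≈ 0.18032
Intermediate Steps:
j(R) = -3/(5*R)
T = -370 (T = -5*74 = -370)
b(G, M) = -3/(25*M) - M/5 (b(G, M) = (-3/(5*M) - M)/5 = (-M - 3/(5*M))/5 = -3/(25*M) - M/5)
x(l, f) = -6 - 3/(25*l) - l/5 (x(l, f) = -6 + (-3/(25*l) - l/5) = -6 - 3/(25*l) - l/5)
x((1*1)*5, T)/5629 - 6221/(-34262) = (-6 - 3/(25*((1*1)*5)) - 1*1*5/5)/5629 - 6221/(-34262) = (-6 - 3/(25*(1*5)) - 5/5)*(1/5629) - 6221*(-1/34262) = (-6 - 3/25/5 - 1/5*5)*(1/5629) + 6221/34262 = (-6 - 3/25*1/5 - 1)*(1/5629) + 6221/34262 = (-6 - 3/125 - 1)*(1/5629) + 6221/34262 = -878/125*1/5629 + 6221/34262 = -878/703625 + 6221/34262 = 4347169089/24107599750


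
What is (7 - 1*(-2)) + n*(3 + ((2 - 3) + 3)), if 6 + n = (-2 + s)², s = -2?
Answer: 59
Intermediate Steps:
n = 10 (n = -6 + (-2 - 2)² = -6 + (-4)² = -6 + 16 = 10)
(7 - 1*(-2)) + n*(3 + ((2 - 3) + 3)) = (7 - 1*(-2)) + 10*(3 + ((2 - 3) + 3)) = (7 + 2) + 10*(3 + (-1 + 3)) = 9 + 10*(3 + 2) = 9 + 10*5 = 9 + 50 = 59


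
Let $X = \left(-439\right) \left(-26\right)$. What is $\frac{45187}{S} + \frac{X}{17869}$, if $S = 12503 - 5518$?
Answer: $\frac{887173293}{124814965} \approx 7.1079$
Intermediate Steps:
$X = 11414$
$S = 6985$
$\frac{45187}{S} + \frac{X}{17869} = \frac{45187}{6985} + \frac{11414}{17869} = \frac{887173293}{124814965}$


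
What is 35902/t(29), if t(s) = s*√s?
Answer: 1238*√29/29 ≈ 229.89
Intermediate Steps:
t(s) = s^(3/2)
35902/t(29) = 35902/(29^(3/2)) = 35902/((29*√29)) = 35902*(√29/841) = 1238*√29/29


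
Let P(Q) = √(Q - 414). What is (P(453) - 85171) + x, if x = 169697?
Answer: 84526 + √39 ≈ 84532.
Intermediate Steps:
P(Q) = √(-414 + Q)
(P(453) - 85171) + x = (√(-414 + 453) - 85171) + 169697 = (√39 - 85171) + 169697 = (-85171 + √39) + 169697 = 84526 + √39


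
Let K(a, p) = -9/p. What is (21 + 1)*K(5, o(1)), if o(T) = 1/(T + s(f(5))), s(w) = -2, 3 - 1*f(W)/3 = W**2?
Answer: 198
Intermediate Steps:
f(W) = 9 - 3*W**2
o(T) = 1/(-2 + T) (o(T) = 1/(T - 2) = 1/(-2 + T))
(21 + 1)*K(5, o(1)) = (21 + 1)*(-9/(1/(-2 + 1))) = 22*(-9/(1/(-1))) = 22*(-9/(-1)) = 22*(-9*(-1)) = 22*9 = 198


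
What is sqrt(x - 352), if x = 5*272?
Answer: 12*sqrt(7) ≈ 31.749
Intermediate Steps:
x = 1360
sqrt(x - 352) = sqrt(1360 - 352) = sqrt(1008) = 12*sqrt(7)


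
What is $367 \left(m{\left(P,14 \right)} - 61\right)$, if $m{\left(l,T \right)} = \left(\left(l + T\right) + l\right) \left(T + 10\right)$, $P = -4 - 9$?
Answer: $-128083$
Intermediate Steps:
$P = -13$ ($P = -4 - 9 = -13$)
$m{\left(l,T \right)} = \left(10 + T\right) \left(T + 2 l\right)$ ($m{\left(l,T \right)} = \left(\left(T + l\right) + l\right) \left(10 + T\right) = \left(T + 2 l\right) \left(10 + T\right) = \left(10 + T\right) \left(T + 2 l\right)$)
$367 \left(m{\left(P,14 \right)} - 61\right) = 367 \left(\left(14^{2} + 10 \cdot 14 + 20 \left(-13\right) + 2 \cdot 14 \left(-13\right)\right) - 61\right) = 367 \left(\left(196 + 140 - 260 - 364\right) - 61\right) = 367 \left(-288 - 61\right) = 367 \left(-349\right) = -128083$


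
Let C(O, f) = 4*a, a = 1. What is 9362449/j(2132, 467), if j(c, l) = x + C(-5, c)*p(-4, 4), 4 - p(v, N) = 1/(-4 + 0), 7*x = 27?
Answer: 65537143/146 ≈ 4.4888e+5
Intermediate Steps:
x = 27/7 (x = (⅐)*27 = 27/7 ≈ 3.8571)
C(O, f) = 4 (C(O, f) = 4*1 = 4)
p(v, N) = 17/4 (p(v, N) = 4 - 1/(-4 + 0) = 4 - 1/(-4) = 4 - 1*(-¼) = 4 + ¼ = 17/4)
j(c, l) = 146/7 (j(c, l) = 27/7 + 4*(17/4) = 27/7 + 17 = 146/7)
9362449/j(2132, 467) = 9362449/(146/7) = 9362449*(7/146) = 65537143/146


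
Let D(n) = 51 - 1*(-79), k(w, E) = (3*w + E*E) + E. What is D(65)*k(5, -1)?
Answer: 1950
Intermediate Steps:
k(w, E) = E + E² + 3*w (k(w, E) = (3*w + E²) + E = (E² + 3*w) + E = E + E² + 3*w)
D(n) = 130 (D(n) = 51 + 79 = 130)
D(65)*k(5, -1) = 130*(-1 + (-1)² + 3*5) = 130*(-1 + 1 + 15) = 130*15 = 1950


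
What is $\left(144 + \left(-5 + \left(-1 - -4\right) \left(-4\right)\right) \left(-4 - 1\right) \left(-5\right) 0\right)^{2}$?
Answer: $20736$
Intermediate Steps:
$\left(144 + \left(-5 + \left(-1 - -4\right) \left(-4\right)\right) \left(-4 - 1\right) \left(-5\right) 0\right)^{2} = \left(144 + \left(-5 + \left(-1 + 4\right) \left(-4\right)\right) \left(\left(-5\right) \left(-5\right)\right) 0\right)^{2} = \left(144 + \left(-5 + 3 \left(-4\right)\right) 25 \cdot 0\right)^{2} = \left(144 + \left(-5 - 12\right) 25 \cdot 0\right)^{2} = \left(144 + \left(-17\right) 25 \cdot 0\right)^{2} = \left(144 - 0\right)^{2} = \left(144 + 0\right)^{2} = 144^{2} = 20736$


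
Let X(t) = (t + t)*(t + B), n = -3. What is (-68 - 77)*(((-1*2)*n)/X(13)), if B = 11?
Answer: -145/104 ≈ -1.3942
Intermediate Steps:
X(t) = 2*t*(11 + t) (X(t) = (t + t)*(t + 11) = (2*t)*(11 + t) = 2*t*(11 + t))
(-68 - 77)*(((-1*2)*n)/X(13)) = (-68 - 77)*((-1*2*(-3))/((2*13*(11 + 13)))) = -145*(-2*(-3))/(2*13*24) = -870/624 = -145*1/104 = -145/104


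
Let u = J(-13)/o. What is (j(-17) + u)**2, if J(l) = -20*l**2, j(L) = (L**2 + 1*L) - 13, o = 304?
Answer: 354907921/5776 ≈ 61445.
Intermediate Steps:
j(L) = -13 + L + L**2 (j(L) = (L**2 + L) - 13 = (L + L**2) - 13 = -13 + L + L**2)
u = -845/76 (u = -20*(-13)**2/304 = -20*169*(1/304) = -3380*1/304 = -845/76 ≈ -11.118)
(j(-17) + u)**2 = ((-13 - 17 + (-17)**2) - 845/76)**2 = ((-13 - 17 + 289) - 845/76)**2 = (259 - 845/76)**2 = (18839/76)**2 = 354907921/5776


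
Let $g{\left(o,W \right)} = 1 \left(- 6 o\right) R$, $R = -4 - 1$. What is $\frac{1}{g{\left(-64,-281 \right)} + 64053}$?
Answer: $\frac{1}{62133} \approx 1.6095 \cdot 10^{-5}$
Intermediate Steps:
$R = -5$ ($R = -4 - 1 = -5$)
$g{\left(o,W \right)} = 30 o$ ($g{\left(o,W \right)} = 1 \left(- 6 o\right) \left(-5\right) = - 6 o \left(-5\right) = 30 o$)
$\frac{1}{g{\left(-64,-281 \right)} + 64053} = \frac{1}{30 \left(-64\right) + 64053} = \frac{1}{-1920 + 64053} = \frac{1}{62133}$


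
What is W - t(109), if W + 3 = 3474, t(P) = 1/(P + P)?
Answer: 756677/218 ≈ 3471.0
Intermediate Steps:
t(P) = 1/(2*P)
W = 3471 (W = -3 + 3474 = 3471)
W - t(109) = 3471 - 1/(2*109) = 3471 - 1*1/218 = 3471 - 1/218 = 756677/218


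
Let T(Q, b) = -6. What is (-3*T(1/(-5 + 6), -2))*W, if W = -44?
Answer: -792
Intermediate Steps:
(-3*T(1/(-5 + 6), -2))*W = -3*(-6)*(-44) = 18*(-44) = -792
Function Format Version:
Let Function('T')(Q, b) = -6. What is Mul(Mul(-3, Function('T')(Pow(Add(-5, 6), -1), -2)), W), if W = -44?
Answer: -792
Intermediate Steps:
Mul(Mul(-3, Function('T')(Pow(Add(-5, 6), -1), -2)), W) = Mul(Mul(-3, -6), -44) = Mul(18, -44) = -792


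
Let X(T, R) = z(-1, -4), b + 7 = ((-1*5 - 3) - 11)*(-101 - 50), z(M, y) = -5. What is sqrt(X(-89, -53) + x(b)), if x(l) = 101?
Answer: 4*sqrt(6) ≈ 9.7980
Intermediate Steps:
b = 2862 (b = -7 + ((-1*5 - 3) - 11)*(-101 - 50) = -7 + ((-5 - 3) - 11)*(-151) = -7 + (-8 - 11)*(-151) = -7 - 19*(-151) = -7 + 2869 = 2862)
X(T, R) = -5
sqrt(X(-89, -53) + x(b)) = sqrt(-5 + 101) = sqrt(96) = 4*sqrt(6)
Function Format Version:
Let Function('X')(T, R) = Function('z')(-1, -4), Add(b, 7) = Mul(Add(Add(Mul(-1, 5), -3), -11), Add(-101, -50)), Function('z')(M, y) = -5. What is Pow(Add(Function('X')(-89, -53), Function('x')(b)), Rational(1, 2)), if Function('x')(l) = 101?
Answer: Mul(4, Pow(6, Rational(1, 2))) ≈ 9.7980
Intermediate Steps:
b = 2862 (b = Add(-7, Mul(Add(Add(Mul(-1, 5), -3), -11), Add(-101, -50))) = Add(-7, Mul(Add(Add(-5, -3), -11), -151)) = Add(-7, Mul(Add(-8, -11), -151)) = Add(-7, Mul(-19, -151)) = Add(-7, 2869) = 2862)
Function('X')(T, R) = -5
Pow(Add(Function('X')(-89, -53), Function('x')(b)), Rational(1, 2)) = Pow(Add(-5, 101), Rational(1, 2)) = Pow(96, Rational(1, 2)) = Mul(4, Pow(6, Rational(1, 2)))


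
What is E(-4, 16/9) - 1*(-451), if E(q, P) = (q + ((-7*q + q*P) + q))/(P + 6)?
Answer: 15843/35 ≈ 452.66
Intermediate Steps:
E(q, P) = (-5*q + P*q)/(6 + P) (E(q, P) = (q + ((-7*q + P*q) + q))/(6 + P) = (q + (-6*q + P*q))/(6 + P) = (-5*q + P*q)/(6 + P))
E(-4, 16/9) - 1*(-451) = -4*(-5 + 16/9)/(6 + 16/9) - 1*(-451) = -4*(-5 + 16*(⅑))/(6 + 16*(⅑)) + 451 = -4*(-5 + 16/9)/(6 + 16/9) + 451 = -4*(-29/9)/70/9 + 451 = -4*9/70*(-29/9) + 451 = 58/35 + 451 = 15843/35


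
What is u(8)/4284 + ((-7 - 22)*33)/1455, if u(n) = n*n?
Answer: -333889/519435 ≈ -0.64279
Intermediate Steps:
u(n) = n²
u(8)/4284 + ((-7 - 22)*33)/1455 = 8²/4284 + ((-7 - 22)*33)/1455 = 64*(1/4284) - 29*33*(1/1455) = 16/1071 - 957*1/1455 = 16/1071 - 319/485 = -333889/519435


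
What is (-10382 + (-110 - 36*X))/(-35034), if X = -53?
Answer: 4292/17517 ≈ 0.24502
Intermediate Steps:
(-10382 + (-110 - 36*X))/(-35034) = (-10382 + (-110 - 36*(-53)))/(-35034) = (-10382 + (-110 + 1908))*(-1/35034) = (-10382 + 1798)*(-1/35034) = -8584*(-1/35034) = 4292/17517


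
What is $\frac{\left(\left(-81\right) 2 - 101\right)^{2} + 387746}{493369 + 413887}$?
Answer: $\frac{456915}{907256} \approx 0.50362$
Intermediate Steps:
$\frac{\left(\left(-81\right) 2 - 101\right)^{2} + 387746}{493369 + 413887} = \frac{\left(-162 - 101\right)^{2} + 387746}{907256} = \left(\left(-263\right)^{2} + 387746\right) \frac{1}{907256} = \left(69169 + 387746\right) \frac{1}{907256} = 456915 \cdot \frac{1}{907256} = \frac{456915}{907256}$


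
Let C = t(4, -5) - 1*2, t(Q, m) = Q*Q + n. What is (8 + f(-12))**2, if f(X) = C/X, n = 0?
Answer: 1681/36 ≈ 46.694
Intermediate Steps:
t(Q, m) = Q**2 (t(Q, m) = Q*Q + 0 = Q**2 + 0 = Q**2)
C = 14 (C = 4**2 - 1*2 = 16 - 2 = 14)
f(X) = 14/X
(8 + f(-12))**2 = (8 + 14/(-12))**2 = (8 + 14*(-1/12))**2 = (8 - 7/6)**2 = (41/6)**2 = 1681/36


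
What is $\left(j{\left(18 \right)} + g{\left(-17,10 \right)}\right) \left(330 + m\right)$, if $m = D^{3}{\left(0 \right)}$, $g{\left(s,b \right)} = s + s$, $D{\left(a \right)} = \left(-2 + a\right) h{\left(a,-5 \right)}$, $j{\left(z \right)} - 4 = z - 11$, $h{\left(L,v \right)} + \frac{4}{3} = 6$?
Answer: $\frac{299966}{27} \approx 11110.0$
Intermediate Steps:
$h{\left(L,v \right)} = \frac{14}{3}$ ($h{\left(L,v \right)} = - \frac{4}{3} + 6 = \frac{14}{3}$)
$j{\left(z \right)} = -7 + z$ ($j{\left(z \right)} = 4 + \left(z - 11\right) = 4 + \left(-11 + z\right) = -7 + z$)
$D{\left(a \right)} = - \frac{28}{3} + \frac{14 a}{3}$ ($D{\left(a \right)} = \left(-2 + a\right) \frac{14}{3} = - \frac{28}{3} + \frac{14 a}{3}$)
$g{\left(s,b \right)} = 2 s$
$m = - \frac{21952}{27}$ ($m = \left(- \frac{28}{3} + \frac{14}{3} \cdot 0\right)^{3} = \left(- \frac{28}{3} + 0\right)^{3} = \left(- \frac{28}{3}\right)^{3} = - \frac{21952}{27} \approx -813.04$)
$\left(j{\left(18 \right)} + g{\left(-17,10 \right)}\right) \left(330 + m\right) = \left(\left(-7 + 18\right) + 2 \left(-17\right)\right) \left(330 - \frac{21952}{27}\right) = \left(11 - 34\right) \left(- \frac{13042}{27}\right) = \left(-23\right) \left(- \frac{13042}{27}\right) = \frac{299966}{27}$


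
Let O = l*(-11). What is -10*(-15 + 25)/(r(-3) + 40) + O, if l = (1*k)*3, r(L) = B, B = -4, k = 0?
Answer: -25/9 ≈ -2.7778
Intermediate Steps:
r(L) = -4
l = 0 (l = (1*0)*3 = 0*3 = 0)
O = 0 (O = 0*(-11) = 0)
-10*(-15 + 25)/(r(-3) + 40) + O = -10*(-15 + 25)/(-4 + 40) + 0 = -100/36 + 0 = -10*5/18 + 0 = -25/9 + 0 = -25/9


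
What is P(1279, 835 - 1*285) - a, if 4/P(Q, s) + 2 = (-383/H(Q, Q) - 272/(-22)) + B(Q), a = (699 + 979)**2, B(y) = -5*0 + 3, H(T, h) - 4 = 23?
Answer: -171757021/61 ≈ -2.8157e+6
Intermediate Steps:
H(T, h) = 27 (H(T, h) = 4 + 23 = 27)
B(y) = 3 (B(y) = 0 + 3 = 3)
a = 2815684 (a = 1678**2 = 2815684)
P(Q, s) = -297/61 (P(Q, s) = 4/(-2 + ((-383/27 - 272/(-22)) + 3)) = 4/(-2 + ((-383*1/27 - 272*(-1/22)) + 3)) = 4/(-2 + ((-383/27 + 136/11) + 3)) = 4/(-2 + (-541/297 + 3)) = 4/(-2 + 350/297) = 4/(-244/297) = 4*(-297/244) = -297/61)
P(1279, 835 - 1*285) - a = -297/61 - 1*2815684 = -297/61 - 2815684 = -171757021/61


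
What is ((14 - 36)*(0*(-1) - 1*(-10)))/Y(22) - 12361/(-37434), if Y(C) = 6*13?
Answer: -1211887/486642 ≈ -2.4903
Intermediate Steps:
Y(C) = 78
((14 - 36)*(0*(-1) - 1*(-10)))/Y(22) - 12361/(-37434) = ((14 - 36)*(0*(-1) - 1*(-10)))/78 - 12361/(-37434) = -22*(0 + 10)*(1/78) - 12361*(-1/37434) = -22*10*(1/78) + 12361/37434 = -220*1/78 + 12361/37434 = -110/39 + 12361/37434 = -1211887/486642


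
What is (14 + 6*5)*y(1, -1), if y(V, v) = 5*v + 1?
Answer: -176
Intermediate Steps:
y(V, v) = 1 + 5*v
(14 + 6*5)*y(1, -1) = (14 + 6*5)*(1 + 5*(-1)) = (14 + 30)*(1 - 5) = 44*(-4) = -176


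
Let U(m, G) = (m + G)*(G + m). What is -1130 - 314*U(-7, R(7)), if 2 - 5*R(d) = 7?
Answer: -21226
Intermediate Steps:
R(d) = -1 (R(d) = ⅖ - ⅕*7 = ⅖ - 7/5 = -1)
U(m, G) = (G + m)² (U(m, G) = (G + m)*(G + m) = (G + m)²)
-1130 - 314*U(-7, R(7)) = -1130 - 314*(-1 - 7)² = -1130 - 314*(-8)² = -1130 - 314*64 = -1130 - 20096 = -21226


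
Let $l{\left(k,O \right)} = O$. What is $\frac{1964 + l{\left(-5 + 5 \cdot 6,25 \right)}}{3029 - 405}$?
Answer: $\frac{1989}{2624} \approx 0.758$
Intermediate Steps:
$\frac{1964 + l{\left(-5 + 5 \cdot 6,25 \right)}}{3029 - 405} = \frac{1964 + 25}{3029 - 405} = \frac{1989}{2624}$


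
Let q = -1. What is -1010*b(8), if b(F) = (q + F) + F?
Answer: -15150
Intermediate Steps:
b(F) = -1 + 2*F (b(F) = (-1 + F) + F = -1 + 2*F)
-1010*b(8) = -1010*(-1 + 2*8) = -1010*(-1 + 16) = -1010*15 = -15150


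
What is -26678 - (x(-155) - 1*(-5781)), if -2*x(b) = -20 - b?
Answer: -64783/2 ≈ -32392.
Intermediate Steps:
x(b) = 10 + b/2 (x(b) = -(-20 - b)/2 = 10 + b/2)
-26678 - (x(-155) - 1*(-5781)) = -26678 - ((10 + (½)*(-155)) - 1*(-5781)) = -26678 - ((10 - 155/2) + 5781) = -26678 - (-135/2 + 5781) = -26678 - 1*11427/2 = -26678 - 11427/2 = -64783/2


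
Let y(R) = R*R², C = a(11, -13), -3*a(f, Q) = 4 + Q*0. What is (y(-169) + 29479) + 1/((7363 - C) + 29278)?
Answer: -527356094907/109927 ≈ -4.7973e+6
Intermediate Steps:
a(f, Q) = -4/3 (a(f, Q) = -(4 + Q*0)/3 = -(4 + 0)/3 = -⅓*4 = -4/3)
C = -4/3 ≈ -1.3333
y(R) = R³
(y(-169) + 29479) + 1/((7363 - C) + 29278) = ((-169)³ + 29479) + 1/((7363 - 1*(-4/3)) + 29278) = (-4826809 + 29479) + 1/((7363 + 4/3) + 29278) = -4797330 + 1/(22093/3 + 29278) = -4797330 + 1/(109927/3) = -4797330 + 3/109927 = -527356094907/109927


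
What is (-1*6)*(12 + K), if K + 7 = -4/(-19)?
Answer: -594/19 ≈ -31.263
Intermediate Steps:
K = -129/19 (K = -7 - 4/(-19) = -7 - 4*(-1/19) = -7 + 4/19 = -129/19 ≈ -6.7895)
(-1*6)*(12 + K) = (-1*6)*(12 - 129/19) = -6*99/19 = -594/19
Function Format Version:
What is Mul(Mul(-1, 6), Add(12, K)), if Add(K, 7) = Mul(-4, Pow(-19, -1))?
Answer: Rational(-594, 19) ≈ -31.263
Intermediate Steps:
K = Rational(-129, 19) (K = Add(-7, Mul(-4, Pow(-19, -1))) = Add(-7, Mul(-4, Rational(-1, 19))) = Add(-7, Rational(4, 19)) = Rational(-129, 19) ≈ -6.7895)
Mul(Mul(-1, 6), Add(12, K)) = Mul(Mul(-1, 6), Add(12, Rational(-129, 19))) = Mul(-6, Rational(99, 19)) = Rational(-594, 19)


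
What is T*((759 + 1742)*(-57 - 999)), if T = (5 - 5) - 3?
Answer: 7923168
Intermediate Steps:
T = -3 (T = 0 - 3 = -3)
T*((759 + 1742)*(-57 - 999)) = -3*(759 + 1742)*(-57 - 999) = -7503*(-1056) = -3*(-2641056) = 7923168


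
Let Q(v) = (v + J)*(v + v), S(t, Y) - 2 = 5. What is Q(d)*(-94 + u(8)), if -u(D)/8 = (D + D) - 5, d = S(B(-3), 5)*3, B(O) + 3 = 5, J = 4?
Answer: -191100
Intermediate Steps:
B(O) = 2 (B(O) = -3 + 5 = 2)
S(t, Y) = 7 (S(t, Y) = 2 + 5 = 7)
d = 21 (d = 7*3 = 21)
u(D) = 40 - 16*D (u(D) = -8*((D + D) - 5) = -8*(2*D - 5) = -8*(-5 + 2*D) = 40 - 16*D)
Q(v) = 2*v*(4 + v) (Q(v) = (v + 4)*(v + v) = (4 + v)*(2*v) = 2*v*(4 + v))
Q(d)*(-94 + u(8)) = (2*21*(4 + 21))*(-94 + (40 - 16*8)) = (2*21*25)*(-94 + (40 - 128)) = 1050*(-94 - 88) = 1050*(-182) = -191100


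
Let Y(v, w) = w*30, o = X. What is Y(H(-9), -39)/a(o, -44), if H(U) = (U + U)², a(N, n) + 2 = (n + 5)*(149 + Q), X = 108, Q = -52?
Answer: 234/757 ≈ 0.30911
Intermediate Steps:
o = 108
a(N, n) = 483 + 97*n (a(N, n) = -2 + (n + 5)*(149 - 52) = -2 + (5 + n)*97 = -2 + (485 + 97*n) = 483 + 97*n)
H(U) = 4*U² (H(U) = (2*U)² = 4*U²)
Y(v, w) = 30*w
Y(H(-9), -39)/a(o, -44) = (30*(-39))/(483 + 97*(-44)) = -1170/(483 - 4268) = -1170/(-3785) = -1170*(-1/3785) = 234/757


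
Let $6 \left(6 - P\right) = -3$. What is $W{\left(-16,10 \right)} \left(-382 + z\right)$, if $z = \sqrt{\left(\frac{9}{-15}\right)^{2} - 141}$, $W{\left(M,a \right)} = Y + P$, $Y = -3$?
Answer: $-1337 + \frac{7 i \sqrt{879}}{5} \approx -1337.0 + 41.507 i$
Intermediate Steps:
$P = \frac{13}{2}$ ($P = 6 - - \frac{1}{2} = 6 + \frac{1}{2} = \frac{13}{2} \approx 6.5$)
$W{\left(M,a \right)} = \frac{7}{2}$ ($W{\left(M,a \right)} = -3 + \frac{13}{2} = \frac{7}{2}$)
$z = \frac{2 i \sqrt{879}}{5}$ ($z = \sqrt{\left(9 \left(- \frac{1}{15}\right)\right)^{2} - 141} = \sqrt{\left(- \frac{3}{5}\right)^{2} - 141} = \sqrt{\frac{9}{25} - 141} = \sqrt{- \frac{3516}{25}} = \frac{2 i \sqrt{879}}{5} \approx 11.859 i$)
$W{\left(-16,10 \right)} \left(-382 + z\right) = \frac{7 \left(-382 + \frac{2 i \sqrt{879}}{5}\right)}{2} = -1337 + \frac{7 i \sqrt{879}}{5}$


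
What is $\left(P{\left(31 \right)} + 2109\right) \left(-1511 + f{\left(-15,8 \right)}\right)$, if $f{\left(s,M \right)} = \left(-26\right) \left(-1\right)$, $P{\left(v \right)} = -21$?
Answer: $-3100680$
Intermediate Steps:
$f{\left(s,M \right)} = 26$
$\left(P{\left(31 \right)} + 2109\right) \left(-1511 + f{\left(-15,8 \right)}\right) = \left(-21 + 2109\right) \left(-1511 + 26\right) = 2088 \left(-1485\right) = -3100680$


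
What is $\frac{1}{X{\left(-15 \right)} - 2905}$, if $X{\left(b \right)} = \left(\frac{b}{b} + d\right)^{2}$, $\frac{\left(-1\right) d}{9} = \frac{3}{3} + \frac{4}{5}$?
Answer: $- \frac{25}{66849} \approx -0.00037398$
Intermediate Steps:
$d = - \frac{81}{5}$ ($d = - 9 \left(\frac{3}{3} + \frac{4}{5}\right) = - 9 \left(3 \cdot \frac{1}{3} + 4 \cdot \frac{1}{5}\right) = - 9 \left(1 + \frac{4}{5}\right) = \left(-9\right) \frac{9}{5} = - \frac{81}{5} \approx -16.2$)
$X{\left(b \right)} = \frac{5776}{25}$ ($X{\left(b \right)} = \left(\frac{b}{b} - \frac{81}{5}\right)^{2} = \left(1 - \frac{81}{5}\right)^{2} = \left(- \frac{76}{5}\right)^{2} = \frac{5776}{25}$)
$\frac{1}{X{\left(-15 \right)} - 2905} = \frac{1}{\frac{5776}{25} - 2905} = \frac{1}{- \frac{66849}{25}} = - \frac{25}{66849}$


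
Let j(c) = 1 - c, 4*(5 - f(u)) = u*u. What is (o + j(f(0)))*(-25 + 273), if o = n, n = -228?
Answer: -57536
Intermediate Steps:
f(u) = 5 - u²/4 (f(u) = 5 - u*u/4 = 5 - u²/4)
o = -228
(o + j(f(0)))*(-25 + 273) = (-228 + (1 - (5 - ¼*0²)))*(-25 + 273) = (-228 + (1 - (5 - ¼*0)))*248 = (-228 + (1 - (5 + 0)))*248 = (-228 + (1 - 1*5))*248 = (-228 + (1 - 5))*248 = (-228 - 4)*248 = -232*248 = -57536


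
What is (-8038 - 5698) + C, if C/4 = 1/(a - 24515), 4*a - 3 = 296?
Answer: -1342845112/97761 ≈ -13736.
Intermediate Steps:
a = 299/4 (a = ¾ + (¼)*296 = ¾ + 74 = 299/4 ≈ 74.750)
C = -16/97761 (C = 4/(299/4 - 24515) = 4/(-97761/4) = 4*(-4/97761) = -16/97761 ≈ -0.00016366)
(-8038 - 5698) + C = (-8038 - 5698) - 16/97761 = -13736 - 16/97761 = -1342845112/97761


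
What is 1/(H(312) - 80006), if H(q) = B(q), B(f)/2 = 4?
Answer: -1/79998 ≈ -1.2500e-5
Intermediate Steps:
B(f) = 8 (B(f) = 2*4 = 8)
H(q) = 8
1/(H(312) - 80006) = 1/(8 - 80006) = 1/(-79998) = -1/79998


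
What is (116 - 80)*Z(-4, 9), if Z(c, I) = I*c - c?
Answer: -1152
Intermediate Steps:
Z(c, I) = -c + I*c
(116 - 80)*Z(-4, 9) = (116 - 80)*(-4*(-1 + 9)) = 36*(-4*8) = 36*(-32) = -1152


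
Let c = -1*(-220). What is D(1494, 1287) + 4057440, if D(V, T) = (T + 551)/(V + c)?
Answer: 3477226999/857 ≈ 4.0574e+6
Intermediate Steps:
c = 220
D(V, T) = (551 + T)/(220 + V) (D(V, T) = (T + 551)/(V + 220) = (551 + T)/(220 + V))
D(1494, 1287) + 4057440 = (551 + 1287)/(220 + 1494) + 4057440 = 1838/1714 + 4057440 = (1/1714)*1838 + 4057440 = 919/857 + 4057440 = 3477226999/857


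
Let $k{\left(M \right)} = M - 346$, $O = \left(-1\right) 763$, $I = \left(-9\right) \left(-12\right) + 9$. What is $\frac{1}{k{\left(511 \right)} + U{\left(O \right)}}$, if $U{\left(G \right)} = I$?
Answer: $\frac{1}{282} \approx 0.0035461$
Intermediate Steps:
$I = 117$ ($I = 108 + 9 = 117$)
$O = -763$
$U{\left(G \right)} = 117$
$k{\left(M \right)} = -346 + M$
$\frac{1}{k{\left(511 \right)} + U{\left(O \right)}} = \frac{1}{\left(-346 + 511\right) + 117} = \frac{1}{165 + 117} = \frac{1}{282}$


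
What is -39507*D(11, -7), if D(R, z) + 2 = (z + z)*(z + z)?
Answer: -7664358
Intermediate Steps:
D(R, z) = -2 + 4*z**2 (D(R, z) = -2 + (z + z)*(z + z) = -2 + (2*z)*(2*z) = -2 + 4*z**2)
-39507*D(11, -7) = -39507*(-2 + 4*(-7)**2) = -39507*(-2 + 4*49) = -39507*(-2 + 196) = -39507*194 = -7664358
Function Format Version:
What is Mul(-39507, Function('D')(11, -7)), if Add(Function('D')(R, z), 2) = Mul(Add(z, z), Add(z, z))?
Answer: -7664358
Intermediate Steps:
Function('D')(R, z) = Add(-2, Mul(4, Pow(z, 2))) (Function('D')(R, z) = Add(-2, Mul(Add(z, z), Add(z, z))) = Add(-2, Mul(Mul(2, z), Mul(2, z))) = Add(-2, Mul(4, Pow(z, 2))))
Mul(-39507, Function('D')(11, -7)) = Mul(-39507, Add(-2, Mul(4, Pow(-7, 2)))) = Mul(-39507, Add(-2, Mul(4, 49))) = Mul(-39507, Add(-2, 196)) = Mul(-39507, 194) = -7664358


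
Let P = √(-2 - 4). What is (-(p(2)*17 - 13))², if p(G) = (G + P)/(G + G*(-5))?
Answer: 8655/32 + 1173*I*√6/16 ≈ 270.47 + 179.58*I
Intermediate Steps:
P = I*√6 (P = √(-6) = I*√6 ≈ 2.4495*I)
p(G) = -(G + I*√6)/(4*G) (p(G) = (G + I*√6)/(G + G*(-5)) = (G + I*√6)/(G - 5*G) = (G + I*√6)/((-4*G)) = (G + I*√6)*(-1/(4*G)) = -(G + I*√6)/(4*G))
(-(p(2)*17 - 13))² = (-(((¼)*(-1*2 - I*√6)/2)*17 - 13))² = (-(((¼)*(½)*(-2 - I*√6))*17 - 13))² = (-((-¼ - I*√6/8)*17 - 13))² = (-((-17/4 - 17*I*√6/8) - 13))² = (-(-69/4 - 17*I*√6/8))² = (69/4 + 17*I*√6/8)²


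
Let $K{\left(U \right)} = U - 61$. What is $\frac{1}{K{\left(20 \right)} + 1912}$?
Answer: $\frac{1}{1871} \approx 0.00053447$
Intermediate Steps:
$K{\left(U \right)} = -61 + U$
$\frac{1}{K{\left(20 \right)} + 1912} = \frac{1}{\left(-61 + 20\right) + 1912} = \frac{1}{-41 + 1912} = \frac{1}{1871}$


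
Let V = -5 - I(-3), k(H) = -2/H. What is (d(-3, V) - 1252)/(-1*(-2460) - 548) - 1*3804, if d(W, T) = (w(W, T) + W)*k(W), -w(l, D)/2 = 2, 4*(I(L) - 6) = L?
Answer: -10911757/2868 ≈ -3804.7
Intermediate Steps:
I(L) = 6 + L/4
w(l, D) = -4 (w(l, D) = -2*2 = -4)
V = -41/4 (V = -5 - (6 + (1/4)*(-3)) = -5 - (6 - 3/4) = -5 - 1*21/4 = -5 - 21/4 = -41/4 ≈ -10.250)
d(W, T) = -2*(-4 + W)/W (d(W, T) = (-4 + W)*(-2/W) = -2*(-4 + W)/W)
(d(-3, V) - 1252)/(-1*(-2460) - 548) - 1*3804 = ((-2 + 8/(-3)) - 1252)/(-1*(-2460) - 548) - 1*3804 = ((-2 + 8*(-1/3)) - 1252)/(2460 - 548) - 3804 = ((-2 - 8/3) - 1252)/1912 - 3804 = (-14/3 - 1252)*(1/1912) - 3804 = -3770/3*1/1912 - 3804 = -1885/2868 - 3804 = -10911757/2868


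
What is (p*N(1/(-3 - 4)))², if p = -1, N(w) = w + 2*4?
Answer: 3025/49 ≈ 61.735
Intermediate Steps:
N(w) = 8 + w (N(w) = w + 8 = 8 + w)
(p*N(1/(-3 - 4)))² = (-(8 + 1/(-3 - 4)))² = (-(8 + 1/(-7)))² = (-(8 - ⅐))² = (-1*55/7)² = (-55/7)² = 3025/49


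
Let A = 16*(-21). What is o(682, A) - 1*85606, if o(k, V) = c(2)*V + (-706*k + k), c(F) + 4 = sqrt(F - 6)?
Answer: -565072 - 672*I ≈ -5.6507e+5 - 672.0*I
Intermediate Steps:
A = -336
c(F) = -4 + sqrt(-6 + F) (c(F) = -4 + sqrt(F - 6) = -4 + sqrt(-6 + F))
o(k, V) = -705*k + V*(-4 + 2*I) (o(k, V) = (-4 + sqrt(-6 + 2))*V + (-706*k + k) = (-4 + sqrt(-4))*V - 705*k = (-4 + 2*I)*V - 705*k = V*(-4 + 2*I) - 705*k = -705*k + V*(-4 + 2*I))
o(682, A) - 1*85606 = (-705*682 + 2*(-336)*(-2 + I)) - 1*85606 = (-480810 + (1344 - 672*I)) - 85606 = (-479466 - 672*I) - 85606 = -565072 - 672*I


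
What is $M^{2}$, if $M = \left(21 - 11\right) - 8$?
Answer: $4$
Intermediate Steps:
$M = 2$ ($M = 10 - 8 = 2$)
$M^{2} = 2^{2} = 4$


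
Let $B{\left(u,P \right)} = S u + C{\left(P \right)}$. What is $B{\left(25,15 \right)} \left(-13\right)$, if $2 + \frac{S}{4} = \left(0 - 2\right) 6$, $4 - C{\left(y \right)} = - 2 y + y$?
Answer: $17953$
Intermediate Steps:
$C{\left(y \right)} = 4 + y$ ($C{\left(y \right)} = 4 - \left(- 2 y + y\right) = 4 - - y = 4 + y$)
$S = -56$ ($S = -8 + 4 \left(0 - 2\right) 6 = -8 + 4 \left(\left(-2\right) 6\right) = -8 + 4 \left(-12\right) = -8 - 48 = -56$)
$B{\left(u,P \right)} = 4 + P - 56 u$ ($B{\left(u,P \right)} = - 56 u + \left(4 + P\right) = 4 + P - 56 u$)
$B{\left(25,15 \right)} \left(-13\right) = \left(4 + 15 - 1400\right) \left(-13\right) = \left(-1381\right) \left(-13\right) = 17953$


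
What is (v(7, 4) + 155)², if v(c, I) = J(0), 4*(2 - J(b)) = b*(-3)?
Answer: 24649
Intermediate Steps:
J(b) = 2 + 3*b/4 (J(b) = 2 - b*(-3)/4 = 2 - (-3)*b/4 = 2 + 3*b/4)
v(c, I) = 2 (v(c, I) = 2 + (¾)*0 = 2 + 0 = 2)
(v(7, 4) + 155)² = (2 + 155)² = 157² = 24649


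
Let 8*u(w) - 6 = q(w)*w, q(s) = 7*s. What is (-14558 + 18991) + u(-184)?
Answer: 136231/4 ≈ 34058.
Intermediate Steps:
u(w) = ¾ + 7*w²/8 (u(w) = ¾ + ((7*w)*w)/8 = ¾ + (7*w²)/8 = ¾ + 7*w²/8)
(-14558 + 18991) + u(-184) = (-14558 + 18991) + (¾ + (7/8)*(-184)²) = 4433 + (¾ + (7/8)*33856) = 4433 + (¾ + 29624) = 4433 + 118499/4 = 136231/4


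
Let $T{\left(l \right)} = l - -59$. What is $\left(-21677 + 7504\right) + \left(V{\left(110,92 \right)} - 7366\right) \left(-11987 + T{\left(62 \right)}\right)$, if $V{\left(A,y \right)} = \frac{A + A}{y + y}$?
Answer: $\frac{2009661694}{23} \approx 8.7377 \cdot 10^{7}$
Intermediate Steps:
$T{\left(l \right)} = 59 + l$ ($T{\left(l \right)} = l + 59 = 59 + l$)
$V{\left(A,y \right)} = \frac{A}{y}$ ($V{\left(A,y \right)} = \frac{2 A}{2 y} = 2 A \frac{1}{2 y} = \frac{A}{y}$)
$\left(-21677 + 7504\right) + \left(V{\left(110,92 \right)} - 7366\right) \left(-11987 + T{\left(62 \right)}\right) = \left(-21677 + 7504\right) + \left(\frac{110}{92} - 7366\right) \left(-11987 + \left(59 + 62\right)\right) = -14173 + \left(110 \cdot \frac{1}{92} - 7366\right) \left(-11987 + 121\right) = -14173 + \left(\frac{55}{46} - 7366\right) \left(-11866\right) = -14173 - - \frac{2009987673}{23} = -14173 + \frac{2009987673}{23} = \frac{2009661694}{23}$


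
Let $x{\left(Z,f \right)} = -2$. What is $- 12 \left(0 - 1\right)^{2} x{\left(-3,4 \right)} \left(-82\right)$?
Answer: $-1968$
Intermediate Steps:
$- 12 \left(0 - 1\right)^{2} x{\left(-3,4 \right)} \left(-82\right) = - 12 \left(0 - 1\right)^{2} \left(-2\right) \left(-82\right) = - 12 \left(-1\right)^{2} \left(-2\right) \left(-82\right) = \left(-12\right) 1 \left(-2\right) \left(-82\right) = \left(-12\right) \left(-2\right) \left(-82\right) = 24 \left(-82\right) = -1968$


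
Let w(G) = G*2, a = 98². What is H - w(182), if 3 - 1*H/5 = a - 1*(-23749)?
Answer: -167114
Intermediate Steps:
a = 9604
w(G) = 2*G
H = -166750 (H = 15 - 5*(9604 - 1*(-23749)) = 15 - 5*(9604 + 23749) = 15 - 5*33353 = 15 - 166765 = -166750)
H - w(182) = -166750 - 2*182 = -166750 - 1*364 = -166750 - 364 = -167114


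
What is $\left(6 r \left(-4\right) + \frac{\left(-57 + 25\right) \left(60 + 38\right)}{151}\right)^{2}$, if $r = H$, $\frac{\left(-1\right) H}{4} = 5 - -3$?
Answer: $\frac{12731060224}{22801} \approx 5.5836 \cdot 10^{5}$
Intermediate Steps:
$H = -32$ ($H = - 4 \left(5 - -3\right) = - 4 \left(5 + 3\right) = \left(-4\right) 8 = -32$)
$r = -32$
$\left(6 r \left(-4\right) + \frac{\left(-57 + 25\right) \left(60 + 38\right)}{151}\right)^{2} = \left(6 \left(-32\right) \left(-4\right) + \frac{\left(-57 + 25\right) \left(60 + 38\right)}{151}\right)^{2} = \left(\left(-192\right) \left(-4\right) + \left(-32\right) 98 \cdot \frac{1}{151}\right)^{2} = \left(768 - \frac{3136}{151}\right)^{2} = \left(\frac{112832}{151}\right)^{2} = \frac{12731060224}{22801}$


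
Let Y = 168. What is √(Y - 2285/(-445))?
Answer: √1371401/89 ≈ 13.158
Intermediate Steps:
√(Y - 2285/(-445)) = √(168 - 2285/(-445)) = √(168 - 2285*(-1/445)) = √(168 + 457/89) = √(15409/89) = √1371401/89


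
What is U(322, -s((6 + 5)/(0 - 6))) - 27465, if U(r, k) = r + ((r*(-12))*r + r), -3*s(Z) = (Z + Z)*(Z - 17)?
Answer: -1271029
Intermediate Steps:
s(Z) = -2*Z*(-17 + Z)/3 (s(Z) = -(Z + Z)*(Z - 17)/3 = -2*Z*(-17 + Z)/3)
U(r, k) = -12*r**2 + 2*r (U(r, k) = r + ((-12*r)*r + r) = r + (-12*r**2 + r) = r + (r - 12*r**2) = -12*r**2 + 2*r)
U(322, -s((6 + 5)/(0 - 6))) - 27465 = 2*322*(1 - 6*322) - 27465 = 2*322*(1 - 1932) - 27465 = 2*322*(-1931) - 27465 = -1243564 - 27465 = -1271029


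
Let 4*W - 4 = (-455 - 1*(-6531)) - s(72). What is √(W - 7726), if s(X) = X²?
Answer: 11*I*√62 ≈ 86.614*I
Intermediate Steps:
W = 224 (W = 1 + ((-455 - 1*(-6531)) - 1*72²)/4 = 1 + ((-455 + 6531) - 1*5184)/4 = 1 + (6076 - 5184)/4 = 1 + (¼)*892 = 1 + 223 = 224)
√(W - 7726) = √(224 - 7726) = √(-7502) = 11*I*√62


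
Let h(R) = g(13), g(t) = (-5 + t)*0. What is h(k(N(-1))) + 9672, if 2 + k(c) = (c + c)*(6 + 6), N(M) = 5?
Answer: 9672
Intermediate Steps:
k(c) = -2 + 24*c (k(c) = -2 + (c + c)*(6 + 6) = -2 + (2*c)*12 = -2 + 24*c)
g(t) = 0
h(R) = 0
h(k(N(-1))) + 9672 = 0 + 9672 = 9672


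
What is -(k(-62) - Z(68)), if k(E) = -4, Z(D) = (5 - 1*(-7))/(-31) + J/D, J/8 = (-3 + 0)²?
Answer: 2462/527 ≈ 4.6717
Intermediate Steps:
J = 72 (J = 8*(-3 + 0)² = 8*(-3)² = 8*9 = 72)
Z(D) = -12/31 + 72/D (Z(D) = (5 - 1*(-7))/(-31) + 72/D = (5 + 7)*(-1/31) + 72/D = 12*(-1/31) + 72/D = -12/31 + 72/D)
-(k(-62) - Z(68)) = -(-4 - (-12/31 + 72/68)) = -(-4 - (-12/31 + 72*(1/68))) = -(-4 - (-12/31 + 18/17)) = -(-4 - 1*354/527) = -(-4 - 354/527) = -1*(-2462/527) = 2462/527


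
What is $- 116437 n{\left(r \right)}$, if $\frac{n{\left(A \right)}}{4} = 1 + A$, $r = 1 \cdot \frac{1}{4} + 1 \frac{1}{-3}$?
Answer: $- \frac{1280807}{3} \approx -4.2694 \cdot 10^{5}$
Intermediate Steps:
$r = - \frac{1}{12}$ ($r = 1 \cdot \frac{1}{4} + 1 \left(- \frac{1}{3}\right) = \frac{1}{4} - \frac{1}{3} = - \frac{1}{12} \approx -0.083333$)
$n{\left(A \right)} = 4 + 4 A$ ($n{\left(A \right)} = 4 \left(1 + A\right) = 4 + 4 A$)
$- 116437 n{\left(r \right)} = - 116437 \left(4 + 4 \left(- \frac{1}{12}\right)\right) = - 116437 \left(4 - \frac{1}{3}\right) = \left(-116437\right) \frac{11}{3} = - \frac{1280807}{3}$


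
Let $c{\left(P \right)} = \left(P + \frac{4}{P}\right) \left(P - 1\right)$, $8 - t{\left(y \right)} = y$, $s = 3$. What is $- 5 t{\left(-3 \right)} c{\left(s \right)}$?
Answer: $- \frac{1430}{3} \approx -476.67$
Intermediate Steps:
$t{\left(y \right)} = 8 - y$
$c{\left(P \right)} = \left(-1 + P\right) \left(P + \frac{4}{P}\right)$ ($c{\left(P \right)} = \left(P + \frac{4}{P}\right) \left(-1 + P\right) = \left(-1 + P\right) \left(P + \frac{4}{P}\right)$)
$- 5 t{\left(-3 \right)} c{\left(s \right)} = - 5 \left(8 - -3\right) \left(4 + 3^{2} - 3 - \frac{4}{3}\right) = - 5 \left(8 + 3\right) \left(4 + 9 - 3 - \frac{4}{3}\right) = \left(-5\right) 11 \left(4 + 9 - 3 - \frac{4}{3}\right) = \left(-55\right) \frac{26}{3} = - \frac{1430}{3}$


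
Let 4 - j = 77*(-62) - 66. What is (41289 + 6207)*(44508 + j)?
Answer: 2344022592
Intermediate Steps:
j = 4844 (j = 4 - (77*(-62) - 66) = 4 - (-4774 - 66) = 4 - 1*(-4840) = 4 + 4840 = 4844)
(41289 + 6207)*(44508 + j) = (41289 + 6207)*(44508 + 4844) = 47496*49352 = 2344022592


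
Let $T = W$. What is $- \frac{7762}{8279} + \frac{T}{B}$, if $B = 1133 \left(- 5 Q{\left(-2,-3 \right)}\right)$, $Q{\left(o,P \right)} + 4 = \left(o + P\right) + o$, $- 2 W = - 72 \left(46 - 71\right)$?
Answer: $- \frac{98228026}{103181177} \approx -0.952$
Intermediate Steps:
$W = -900$ ($W = - \frac{\left(-72\right) \left(46 - 71\right)}{2} = - \frac{\left(-72\right) \left(-25\right)}{2} = \left(- \frac{1}{2}\right) 1800 = -900$)
$Q{\left(o,P \right)} = -4 + P + 2 o$ ($Q{\left(o,P \right)} = -4 + \left(\left(o + P\right) + o\right) = -4 + \left(\left(P + o\right) + o\right) = -4 + \left(P + 2 o\right) = -4 + P + 2 o$)
$T = -900$
$B = 62315$ ($B = 1133 \left(- 5 \left(-4 - 3 + 2 \left(-2\right)\right)\right) = 1133 \left(- 5 \left(-4 - 3 - 4\right)\right) = 1133 \left(\left(-5\right) \left(-11\right)\right) = 1133 \cdot 55 = 62315$)
$- \frac{7762}{8279} + \frac{T}{B} = - \frac{7762}{8279} - \frac{900}{62315} = \left(-7762\right) \frac{1}{8279} - \frac{180}{12463} = - \frac{7762}{8279} - \frac{180}{12463} = - \frac{98228026}{103181177}$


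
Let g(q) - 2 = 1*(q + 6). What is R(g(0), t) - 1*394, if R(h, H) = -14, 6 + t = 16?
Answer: -408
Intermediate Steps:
t = 10 (t = -6 + 16 = 10)
g(q) = 8 + q (g(q) = 2 + 1*(q + 6) = 2 + 1*(6 + q) = 2 + (6 + q) = 8 + q)
R(g(0), t) - 1*394 = -14 - 1*394 = -14 - 394 = -408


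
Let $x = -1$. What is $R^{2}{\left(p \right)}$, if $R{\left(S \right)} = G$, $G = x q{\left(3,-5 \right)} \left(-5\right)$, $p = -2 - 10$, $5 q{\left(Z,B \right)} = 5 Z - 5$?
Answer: $100$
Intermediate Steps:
$q{\left(Z,B \right)} = -1 + Z$ ($q{\left(Z,B \right)} = \frac{5 Z - 5}{5} = \frac{-5 + 5 Z}{5} = -1 + Z$)
$p = -12$
$G = 10$ ($G = - (-1 + 3) \left(-5\right) = \left(-1\right) 2 \left(-5\right) = \left(-2\right) \left(-5\right) = 10$)
$R{\left(S \right)} = 10$
$R^{2}{\left(p \right)} = 10^{2} = 100$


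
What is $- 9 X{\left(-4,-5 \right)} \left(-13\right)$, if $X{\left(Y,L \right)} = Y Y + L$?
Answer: $1287$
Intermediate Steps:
$X{\left(Y,L \right)} = L + Y^{2}$ ($X{\left(Y,L \right)} = Y^{2} + L = L + Y^{2}$)
$- 9 X{\left(-4,-5 \right)} \left(-13\right) = - 9 \left(-5 + \left(-4\right)^{2}\right) \left(-13\right) = - 9 \left(-5 + 16\right) \left(-13\right) = \left(-9\right) 11 \left(-13\right) = \left(-99\right) \left(-13\right) = 1287$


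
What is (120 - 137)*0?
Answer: 0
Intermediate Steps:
(120 - 137)*0 = -17*0 = 0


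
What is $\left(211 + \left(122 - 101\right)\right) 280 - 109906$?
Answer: $-44946$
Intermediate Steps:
$\left(211 + \left(122 - 101\right)\right) 280 - 109906 = \left(211 + 21\right) 280 - 109906 = 232 \cdot 280 - 109906 = 64960 - 109906 = -44946$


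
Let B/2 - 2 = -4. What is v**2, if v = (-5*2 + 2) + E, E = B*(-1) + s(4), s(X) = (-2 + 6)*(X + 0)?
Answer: 144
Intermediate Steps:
B = -4 (B = 4 + 2*(-4) = 4 - 8 = -4)
s(X) = 4*X
E = 20 (E = -4*(-1) + 4*4 = 4 + 16 = 20)
v = 12 (v = (-5*2 + 2) + 20 = (-10 + 2) + 20 = -8 + 20 = 12)
v**2 = 12**2 = 144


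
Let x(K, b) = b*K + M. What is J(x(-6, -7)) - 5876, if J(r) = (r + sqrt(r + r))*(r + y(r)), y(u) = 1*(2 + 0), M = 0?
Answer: -4028 + 88*sqrt(21) ≈ -3624.7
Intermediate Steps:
x(K, b) = K*b (x(K, b) = b*K + 0 = K*b + 0 = K*b)
y(u) = 2 (y(u) = 1*2 = 2)
J(r) = (2 + r)*(r + sqrt(2)*sqrt(r)) (J(r) = (r + sqrt(r + r))*(r + 2) = (r + sqrt(2*r))*(2 + r) = (r + sqrt(2)*sqrt(r))*(2 + r) = (2 + r)*(r + sqrt(2)*sqrt(r)))
J(x(-6, -7)) - 5876 = ((-6*(-7))**2 + 2*(-6*(-7)) + sqrt(2)*(-6*(-7))**(3/2) + 2*sqrt(2)*sqrt(-6*(-7))) - 5876 = (42**2 + 2*42 + sqrt(2)*42**(3/2) + 2*sqrt(2)*sqrt(42)) - 5876 = (1764 + 84 + sqrt(2)*(42*sqrt(42)) + 4*sqrt(21)) - 5876 = (1764 + 84 + 84*sqrt(21) + 4*sqrt(21)) - 5876 = (1848 + 88*sqrt(21)) - 5876 = -4028 + 88*sqrt(21)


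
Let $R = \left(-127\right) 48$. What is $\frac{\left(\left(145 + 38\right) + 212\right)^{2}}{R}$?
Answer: $- \frac{156025}{6096} \approx -25.595$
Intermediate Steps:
$R = -6096$
$\frac{\left(\left(145 + 38\right) + 212\right)^{2}}{R} = \frac{\left(\left(145 + 38\right) + 212\right)^{2}}{-6096} = \left(183 + 212\right)^{2} \left(- \frac{1}{6096}\right) = 395^{2} \left(- \frac{1}{6096}\right) = 156025 \left(- \frac{1}{6096}\right) = - \frac{156025}{6096}$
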